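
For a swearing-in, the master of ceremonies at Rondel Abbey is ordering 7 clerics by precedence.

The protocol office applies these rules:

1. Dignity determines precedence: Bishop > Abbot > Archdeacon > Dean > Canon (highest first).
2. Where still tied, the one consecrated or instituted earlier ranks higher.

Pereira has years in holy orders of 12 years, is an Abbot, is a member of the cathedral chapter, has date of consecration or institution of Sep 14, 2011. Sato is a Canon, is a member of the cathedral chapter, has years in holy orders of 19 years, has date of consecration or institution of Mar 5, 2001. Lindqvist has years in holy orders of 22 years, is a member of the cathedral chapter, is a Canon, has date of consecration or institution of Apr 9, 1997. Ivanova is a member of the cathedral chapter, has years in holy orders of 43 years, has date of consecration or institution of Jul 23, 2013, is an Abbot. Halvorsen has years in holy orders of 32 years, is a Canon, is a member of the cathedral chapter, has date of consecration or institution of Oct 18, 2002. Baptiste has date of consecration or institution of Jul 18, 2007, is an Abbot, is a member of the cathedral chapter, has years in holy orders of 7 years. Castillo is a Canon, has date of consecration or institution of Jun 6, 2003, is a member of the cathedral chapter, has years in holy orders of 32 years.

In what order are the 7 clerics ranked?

Baptiste, Pereira, Ivanova, Lindqvist, Sato, Halvorsen, Castillo

By dignity: Baptiste, Pereira and Ivanova (Abbot); then Lindqvist, Sato, Halvorsen and Castillo (Canon).
Among Baptiste, Pereira and Ivanova, by date of consecration or institution (earlier first): Baptiste (Jul 18, 2007) before Pereira (Sep 14, 2011) before Ivanova (Jul 23, 2013).
Among Lindqvist, Sato, Halvorsen and Castillo, by date of consecration or institution (earlier first): Lindqvist (Apr 9, 1997) before Sato (Mar 5, 2001) before Halvorsen (Oct 18, 2002) before Castillo (Jun 6, 2003).
Full order: Baptiste, Pereira, Ivanova, Lindqvist, Sato, Halvorsen, Castillo.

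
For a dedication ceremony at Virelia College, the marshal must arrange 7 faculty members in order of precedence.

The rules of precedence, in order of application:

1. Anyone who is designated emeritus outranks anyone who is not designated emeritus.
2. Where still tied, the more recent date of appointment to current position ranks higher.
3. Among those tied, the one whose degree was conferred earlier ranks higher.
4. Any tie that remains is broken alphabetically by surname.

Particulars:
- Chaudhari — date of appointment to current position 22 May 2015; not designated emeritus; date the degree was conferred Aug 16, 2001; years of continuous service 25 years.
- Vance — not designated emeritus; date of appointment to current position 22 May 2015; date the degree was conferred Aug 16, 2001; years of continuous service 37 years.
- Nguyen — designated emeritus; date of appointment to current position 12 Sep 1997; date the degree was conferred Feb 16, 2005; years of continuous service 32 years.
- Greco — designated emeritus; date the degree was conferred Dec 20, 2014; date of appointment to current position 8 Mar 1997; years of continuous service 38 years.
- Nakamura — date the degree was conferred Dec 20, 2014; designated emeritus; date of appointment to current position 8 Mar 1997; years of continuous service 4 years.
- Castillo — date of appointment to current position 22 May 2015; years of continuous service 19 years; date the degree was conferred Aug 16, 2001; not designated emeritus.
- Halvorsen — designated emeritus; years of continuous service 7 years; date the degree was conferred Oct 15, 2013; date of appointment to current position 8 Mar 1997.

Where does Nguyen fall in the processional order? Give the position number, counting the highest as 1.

By the first rule: Nguyen, Halvorsen, Greco and Nakamura (each designated emeritus); then Castillo, Chaudhari and Vance (each not designated emeritus).
Among Nguyen, Halvorsen, Greco and Nakamura, by date of appointment to current position (later first): Nguyen (12 Sep 1997) before Halvorsen, Greco and Nakamura (8 Mar 1997).
Among Halvorsen, Greco and Nakamura, by date the degree was conferred (earlier first): Halvorsen (Oct 15, 2013) before Greco and Nakamura (Dec 20, 2014).
Among Greco and Nakamura, alphabetically by surname: Greco before Nakamura.
Castillo, Chaudhari and Vance all have date of appointment to current position 22 May 2015, so the next rule applies.
Castillo, Chaudhari and Vance all have date the degree was conferred Aug 16, 2001, so the next rule applies.
Among Castillo, Chaudhari and Vance, alphabetically by surname: Castillo before Chaudhari before Vance.
Order: Nguyen, Halvorsen, Greco, Nakamura, Castillo, Chaudhari, Vance. So position 1.

1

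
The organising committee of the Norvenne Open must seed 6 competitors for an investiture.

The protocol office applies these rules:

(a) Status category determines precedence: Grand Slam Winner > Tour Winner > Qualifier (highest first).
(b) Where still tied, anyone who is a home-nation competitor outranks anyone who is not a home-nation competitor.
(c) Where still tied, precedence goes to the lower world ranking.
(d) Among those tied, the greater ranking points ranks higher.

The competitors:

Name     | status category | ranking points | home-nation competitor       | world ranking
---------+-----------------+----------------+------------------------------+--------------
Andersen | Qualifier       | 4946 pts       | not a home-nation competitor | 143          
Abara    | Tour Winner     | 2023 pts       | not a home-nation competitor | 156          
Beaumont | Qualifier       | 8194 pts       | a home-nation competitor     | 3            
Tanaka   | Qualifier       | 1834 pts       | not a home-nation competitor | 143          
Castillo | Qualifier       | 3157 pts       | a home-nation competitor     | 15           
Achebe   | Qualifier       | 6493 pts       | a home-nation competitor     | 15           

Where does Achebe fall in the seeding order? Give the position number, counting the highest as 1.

3

By status category: Abara (Tour Winner); then Beaumont, Achebe, Castillo, Andersen and Tanaka (Qualifier).
Among Beaumont, Achebe, Castillo, Andersen and Tanaka, a home-nation competitor before not a home-nation competitor: Beaumont, Achebe and Castillo (a home-nation competitor) before Andersen and Tanaka (not a home-nation competitor).
Among Beaumont, Achebe and Castillo, by world ranking (lower first): Beaumont (3) before Achebe and Castillo (15).
Among Achebe and Castillo, by ranking points (higher first): Achebe (6493 pts) before Castillo (3157 pts).
Andersen and Tanaka both have world ranking 143, so the next rule applies.
Among Andersen and Tanaka, by ranking points (higher first): Andersen (4946 pts) before Tanaka (1834 pts).
Order: Abara, Beaumont, Achebe, Castillo, Andersen, Tanaka. So position 3.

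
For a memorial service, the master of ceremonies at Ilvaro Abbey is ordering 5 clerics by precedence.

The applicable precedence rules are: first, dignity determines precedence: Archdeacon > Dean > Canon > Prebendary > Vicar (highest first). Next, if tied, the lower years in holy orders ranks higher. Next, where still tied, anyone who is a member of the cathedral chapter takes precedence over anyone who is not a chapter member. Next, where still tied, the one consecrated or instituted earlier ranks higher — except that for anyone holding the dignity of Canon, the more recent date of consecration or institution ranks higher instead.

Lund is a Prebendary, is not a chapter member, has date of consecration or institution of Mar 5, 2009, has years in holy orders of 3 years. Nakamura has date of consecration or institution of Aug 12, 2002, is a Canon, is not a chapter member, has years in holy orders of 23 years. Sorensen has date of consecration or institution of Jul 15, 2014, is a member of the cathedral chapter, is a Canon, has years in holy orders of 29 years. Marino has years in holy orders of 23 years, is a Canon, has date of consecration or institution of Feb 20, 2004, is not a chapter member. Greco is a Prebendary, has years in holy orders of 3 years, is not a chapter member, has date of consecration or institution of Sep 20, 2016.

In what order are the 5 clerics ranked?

By dignity: Marino, Nakamura and Sorensen (Canon); then Lund and Greco (Prebendary).
Among Marino, Nakamura and Sorensen, by years in holy orders (lower first): Marino and Nakamura (23 years) before Sorensen (29 years).
Marino and Nakamura are each not a chapter member, so the next rule applies.
Among Marino and Nakamura, by date of consecration or institution (later first) (reversed rule for this group): Marino (Feb 20, 2004) before Nakamura (Aug 12, 2002).
Lund and Greco both have years in holy orders 3 years, so the next rule applies.
Lund and Greco are each not a chapter member, so the next rule applies.
Among Lund and Greco, by date of consecration or institution (earlier first): Lund (Mar 5, 2009) before Greco (Sep 20, 2016).
Full order: Marino, Nakamura, Sorensen, Lund, Greco.

Marino, Nakamura, Sorensen, Lund, Greco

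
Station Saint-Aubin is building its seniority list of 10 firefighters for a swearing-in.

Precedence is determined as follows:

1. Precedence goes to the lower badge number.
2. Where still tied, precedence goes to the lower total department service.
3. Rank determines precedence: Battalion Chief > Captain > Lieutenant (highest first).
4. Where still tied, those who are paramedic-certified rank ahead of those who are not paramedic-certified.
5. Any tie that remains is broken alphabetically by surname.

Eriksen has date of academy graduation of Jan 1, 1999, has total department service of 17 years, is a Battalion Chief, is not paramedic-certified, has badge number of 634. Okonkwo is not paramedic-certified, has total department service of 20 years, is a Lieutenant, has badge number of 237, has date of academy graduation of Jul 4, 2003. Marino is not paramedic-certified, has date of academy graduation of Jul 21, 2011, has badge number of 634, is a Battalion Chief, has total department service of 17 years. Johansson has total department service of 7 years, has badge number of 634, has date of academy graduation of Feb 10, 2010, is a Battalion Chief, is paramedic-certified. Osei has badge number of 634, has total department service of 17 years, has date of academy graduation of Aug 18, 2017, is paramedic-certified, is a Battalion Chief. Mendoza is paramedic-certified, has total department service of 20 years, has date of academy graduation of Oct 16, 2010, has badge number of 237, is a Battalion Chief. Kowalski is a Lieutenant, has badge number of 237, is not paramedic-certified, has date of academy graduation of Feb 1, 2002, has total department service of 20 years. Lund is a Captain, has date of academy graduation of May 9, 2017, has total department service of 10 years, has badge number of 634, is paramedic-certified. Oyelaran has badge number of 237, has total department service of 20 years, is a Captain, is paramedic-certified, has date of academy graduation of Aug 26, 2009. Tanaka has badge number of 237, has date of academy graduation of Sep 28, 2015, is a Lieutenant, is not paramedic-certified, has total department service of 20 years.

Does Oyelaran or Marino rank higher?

By badge number (lower first): Mendoza, Oyelaran, Kowalski, Okonkwo and Tanaka (each 237); then Johansson, Lund, Osei, Eriksen and Marino (each 634).
Mendoza, Oyelaran, Kowalski, Okonkwo and Tanaka all have total department service 20 years, so the next rule applies.
Among Mendoza, Oyelaran, Kowalski, Okonkwo and Tanaka, by rank: Mendoza (Battalion Chief) before Oyelaran (Captain) before Kowalski, Okonkwo and Tanaka (Lieutenant).
Kowalski, Okonkwo and Tanaka are each not paramedic-certified, so the next rule applies.
Among Kowalski, Okonkwo and Tanaka, alphabetically by surname: Kowalski before Okonkwo before Tanaka.
Among Johansson, Lund, Osei, Eriksen and Marino, by total department service (lower first): Johansson (7 years) before Lund (10 years) before Osei, Eriksen and Marino (17 years).
Osei, Eriksen and Marino are each Battalion Chief, so the next rule applies.
Among Osei, Eriksen and Marino, paramedic-certified before not paramedic-certified: Osei (paramedic-certified) before Eriksen and Marino (not paramedic-certified).
Among Eriksen and Marino, alphabetically by surname: Eriksen before Marino.
So Oyelaran takes precedence.

Oyelaran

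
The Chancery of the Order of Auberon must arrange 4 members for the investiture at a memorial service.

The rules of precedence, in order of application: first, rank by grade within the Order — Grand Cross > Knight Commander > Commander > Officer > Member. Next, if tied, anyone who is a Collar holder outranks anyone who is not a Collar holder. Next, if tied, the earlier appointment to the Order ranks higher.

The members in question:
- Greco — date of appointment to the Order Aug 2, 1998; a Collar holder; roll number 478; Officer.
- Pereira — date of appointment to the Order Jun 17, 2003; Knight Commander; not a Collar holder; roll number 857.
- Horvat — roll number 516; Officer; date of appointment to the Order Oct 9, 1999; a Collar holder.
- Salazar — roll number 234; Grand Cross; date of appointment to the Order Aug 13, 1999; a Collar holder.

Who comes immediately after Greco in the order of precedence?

By grade within the Order: Salazar (Grand Cross); then Pereira (Knight Commander); then Greco and Horvat (Officer).
Greco and Horvat are each a Collar holder, so the next rule applies.
Among Greco and Horvat, by date of appointment to the Order (earlier first): Greco (Aug 2, 1998) before Horvat (Oct 9, 1999).
Order: Salazar, Pereira, Greco, Horvat.

Horvat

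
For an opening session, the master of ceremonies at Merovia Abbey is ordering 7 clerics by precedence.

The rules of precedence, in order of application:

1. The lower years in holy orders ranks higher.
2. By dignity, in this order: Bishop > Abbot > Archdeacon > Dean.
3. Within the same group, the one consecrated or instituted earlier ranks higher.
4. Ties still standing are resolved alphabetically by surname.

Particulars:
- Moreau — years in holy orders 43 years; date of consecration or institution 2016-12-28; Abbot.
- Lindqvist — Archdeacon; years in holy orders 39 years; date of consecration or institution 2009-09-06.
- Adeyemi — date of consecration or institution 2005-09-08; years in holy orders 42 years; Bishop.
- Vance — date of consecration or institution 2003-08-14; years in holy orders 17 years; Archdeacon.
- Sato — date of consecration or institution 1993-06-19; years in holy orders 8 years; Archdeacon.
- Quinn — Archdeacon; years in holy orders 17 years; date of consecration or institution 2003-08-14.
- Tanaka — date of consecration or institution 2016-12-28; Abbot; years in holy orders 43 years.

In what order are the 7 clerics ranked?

By years in holy orders (lower first): Sato (8 years); then Quinn and Vance (both 17 years); then Lindqvist (39 years); then Adeyemi (42 years); then Moreau and Tanaka (both 43 years).
Quinn and Vance are each Archdeacon, so the next rule applies.
Quinn and Vance both have date of consecration or institution 2003-08-14, so the next rule applies.
Among Quinn and Vance, alphabetically by surname: Quinn before Vance.
Moreau and Tanaka are each Abbot, so the next rule applies.
Moreau and Tanaka both have date of consecration or institution 2016-12-28, so the next rule applies.
Among Moreau and Tanaka, alphabetically by surname: Moreau before Tanaka.
Full order: Sato, Quinn, Vance, Lindqvist, Adeyemi, Moreau, Tanaka.

Sato, Quinn, Vance, Lindqvist, Adeyemi, Moreau, Tanaka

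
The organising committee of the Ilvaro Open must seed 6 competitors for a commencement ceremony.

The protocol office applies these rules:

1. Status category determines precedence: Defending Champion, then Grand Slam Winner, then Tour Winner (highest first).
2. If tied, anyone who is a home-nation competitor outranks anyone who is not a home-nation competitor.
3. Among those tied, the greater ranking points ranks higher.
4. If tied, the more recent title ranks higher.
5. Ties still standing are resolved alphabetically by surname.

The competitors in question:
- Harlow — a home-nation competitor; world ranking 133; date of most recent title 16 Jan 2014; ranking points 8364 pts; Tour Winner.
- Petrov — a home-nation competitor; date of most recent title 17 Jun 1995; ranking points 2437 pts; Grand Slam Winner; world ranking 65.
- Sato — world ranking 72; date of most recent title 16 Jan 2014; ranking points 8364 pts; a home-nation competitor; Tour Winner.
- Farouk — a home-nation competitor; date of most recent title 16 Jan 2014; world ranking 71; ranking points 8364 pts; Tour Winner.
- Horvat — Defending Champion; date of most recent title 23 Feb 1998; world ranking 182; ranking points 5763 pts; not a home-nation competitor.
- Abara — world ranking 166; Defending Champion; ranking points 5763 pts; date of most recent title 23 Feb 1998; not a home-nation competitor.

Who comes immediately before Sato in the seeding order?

Harlow

By status category: Abara and Horvat (Defending Champion); then Petrov (Grand Slam Winner); then Farouk, Harlow and Sato (Tour Winner).
Abara and Horvat are each not a home-nation competitor, so the next rule applies.
Abara and Horvat both have ranking points 5763 pts, so the next rule applies.
Abara and Horvat both have date of most recent title 23 Feb 1998, so the next rule applies.
Among Abara and Horvat, alphabetically by surname: Abara before Horvat.
Farouk, Harlow and Sato are each a home-nation competitor, so the next rule applies.
Farouk, Harlow and Sato all have ranking points 8364 pts, so the next rule applies.
Farouk, Harlow and Sato all have date of most recent title 16 Jan 2014, so the next rule applies.
Among Farouk, Harlow and Sato, alphabetically by surname: Farouk before Harlow before Sato.
Order: Abara, Horvat, Petrov, Farouk, Harlow, Sato.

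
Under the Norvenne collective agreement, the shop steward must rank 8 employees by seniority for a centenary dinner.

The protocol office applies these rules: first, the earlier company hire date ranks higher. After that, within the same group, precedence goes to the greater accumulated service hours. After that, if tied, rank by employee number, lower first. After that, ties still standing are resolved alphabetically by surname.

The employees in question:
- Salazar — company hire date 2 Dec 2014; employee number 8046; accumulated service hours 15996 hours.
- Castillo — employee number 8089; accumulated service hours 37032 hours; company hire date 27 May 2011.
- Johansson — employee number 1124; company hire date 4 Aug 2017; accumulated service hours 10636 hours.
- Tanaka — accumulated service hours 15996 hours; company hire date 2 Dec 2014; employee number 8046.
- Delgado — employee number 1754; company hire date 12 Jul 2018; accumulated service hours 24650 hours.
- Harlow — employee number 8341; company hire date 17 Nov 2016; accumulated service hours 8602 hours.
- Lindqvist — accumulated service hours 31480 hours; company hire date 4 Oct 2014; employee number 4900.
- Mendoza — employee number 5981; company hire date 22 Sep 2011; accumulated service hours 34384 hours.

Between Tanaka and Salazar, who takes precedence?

By company hire date (earlier first): Castillo (27 May 2011); then Mendoza (22 Sep 2011); then Lindqvist (4 Oct 2014); then Salazar and Tanaka (both 2 Dec 2014); then Harlow (17 Nov 2016); then Johansson (4 Aug 2017); then Delgado (12 Jul 2018).
Salazar and Tanaka both have accumulated service hours 15996 hours, so the next rule applies.
Salazar and Tanaka both have employee number 8046, so the next rule applies.
Among Salazar and Tanaka, alphabetically by surname: Salazar before Tanaka.
So Salazar takes precedence.

Salazar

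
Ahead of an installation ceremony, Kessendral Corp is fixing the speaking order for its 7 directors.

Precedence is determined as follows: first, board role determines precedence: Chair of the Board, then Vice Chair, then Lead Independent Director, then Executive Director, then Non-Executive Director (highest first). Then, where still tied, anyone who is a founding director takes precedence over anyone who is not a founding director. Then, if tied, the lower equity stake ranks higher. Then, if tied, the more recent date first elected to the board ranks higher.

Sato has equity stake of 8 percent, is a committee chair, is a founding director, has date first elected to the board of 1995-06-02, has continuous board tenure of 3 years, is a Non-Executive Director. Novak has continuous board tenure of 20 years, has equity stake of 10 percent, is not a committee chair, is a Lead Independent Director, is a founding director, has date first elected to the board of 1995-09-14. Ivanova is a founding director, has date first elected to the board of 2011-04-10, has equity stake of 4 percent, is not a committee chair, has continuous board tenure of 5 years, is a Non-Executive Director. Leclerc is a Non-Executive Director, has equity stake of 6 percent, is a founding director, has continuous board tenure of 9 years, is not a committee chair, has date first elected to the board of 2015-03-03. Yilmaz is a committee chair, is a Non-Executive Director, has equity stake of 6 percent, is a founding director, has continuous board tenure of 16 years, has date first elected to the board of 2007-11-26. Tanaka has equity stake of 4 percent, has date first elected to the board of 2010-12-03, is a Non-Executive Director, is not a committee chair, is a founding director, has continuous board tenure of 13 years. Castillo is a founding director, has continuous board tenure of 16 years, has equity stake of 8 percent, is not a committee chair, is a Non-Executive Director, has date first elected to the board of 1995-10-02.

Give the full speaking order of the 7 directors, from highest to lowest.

By board role: Novak (Lead Independent Director); then Ivanova, Tanaka, Leclerc, Yilmaz, Castillo and Sato (Non-Executive Director).
Ivanova, Tanaka, Leclerc, Yilmaz, Castillo and Sato are each a founding director, so the next rule applies.
Among Ivanova, Tanaka, Leclerc, Yilmaz, Castillo and Sato, by equity stake (lower first): Ivanova and Tanaka (4 percent) before Leclerc and Yilmaz (6 percent) before Castillo and Sato (8 percent).
Among Ivanova and Tanaka, by date first elected to the board (later first): Ivanova (2011-04-10) before Tanaka (2010-12-03).
Among Leclerc and Yilmaz, by date first elected to the board (later first): Leclerc (2015-03-03) before Yilmaz (2007-11-26).
Among Castillo and Sato, by date first elected to the board (later first): Castillo (1995-10-02) before Sato (1995-06-02).
Full order: Novak, Ivanova, Tanaka, Leclerc, Yilmaz, Castillo, Sato.

Novak, Ivanova, Tanaka, Leclerc, Yilmaz, Castillo, Sato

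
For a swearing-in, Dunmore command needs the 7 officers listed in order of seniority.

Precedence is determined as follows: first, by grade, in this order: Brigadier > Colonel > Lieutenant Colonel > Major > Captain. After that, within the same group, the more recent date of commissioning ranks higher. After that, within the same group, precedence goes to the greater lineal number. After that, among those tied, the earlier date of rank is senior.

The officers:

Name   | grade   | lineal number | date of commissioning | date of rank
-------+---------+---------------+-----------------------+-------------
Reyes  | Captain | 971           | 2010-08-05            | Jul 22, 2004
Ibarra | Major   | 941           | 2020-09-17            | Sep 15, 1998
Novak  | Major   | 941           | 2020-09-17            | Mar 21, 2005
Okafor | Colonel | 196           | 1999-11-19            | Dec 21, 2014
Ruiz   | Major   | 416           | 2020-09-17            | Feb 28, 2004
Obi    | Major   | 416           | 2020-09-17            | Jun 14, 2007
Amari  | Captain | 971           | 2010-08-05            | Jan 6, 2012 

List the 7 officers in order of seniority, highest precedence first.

By grade: Okafor (Colonel); then Ibarra, Novak, Ruiz and Obi (Major); then Reyes and Amari (Captain).
Ibarra, Novak, Ruiz and Obi all have date of commissioning 2020-09-17, so the next rule applies.
Among Ibarra, Novak, Ruiz and Obi, by lineal number (higher first): Ibarra and Novak (941) before Ruiz and Obi (416).
Among Ibarra and Novak, by date of rank (earlier first): Ibarra (Sep 15, 1998) before Novak (Mar 21, 2005).
Among Ruiz and Obi, by date of rank (earlier first): Ruiz (Feb 28, 2004) before Obi (Jun 14, 2007).
Reyes and Amari both have date of commissioning 2010-08-05, so the next rule applies.
Reyes and Amari both have lineal number 971, so the next rule applies.
Among Reyes and Amari, by date of rank (earlier first): Reyes (Jul 22, 2004) before Amari (Jan 6, 2012).
Full order: Okafor, Ibarra, Novak, Ruiz, Obi, Reyes, Amari.

Okafor, Ibarra, Novak, Ruiz, Obi, Reyes, Amari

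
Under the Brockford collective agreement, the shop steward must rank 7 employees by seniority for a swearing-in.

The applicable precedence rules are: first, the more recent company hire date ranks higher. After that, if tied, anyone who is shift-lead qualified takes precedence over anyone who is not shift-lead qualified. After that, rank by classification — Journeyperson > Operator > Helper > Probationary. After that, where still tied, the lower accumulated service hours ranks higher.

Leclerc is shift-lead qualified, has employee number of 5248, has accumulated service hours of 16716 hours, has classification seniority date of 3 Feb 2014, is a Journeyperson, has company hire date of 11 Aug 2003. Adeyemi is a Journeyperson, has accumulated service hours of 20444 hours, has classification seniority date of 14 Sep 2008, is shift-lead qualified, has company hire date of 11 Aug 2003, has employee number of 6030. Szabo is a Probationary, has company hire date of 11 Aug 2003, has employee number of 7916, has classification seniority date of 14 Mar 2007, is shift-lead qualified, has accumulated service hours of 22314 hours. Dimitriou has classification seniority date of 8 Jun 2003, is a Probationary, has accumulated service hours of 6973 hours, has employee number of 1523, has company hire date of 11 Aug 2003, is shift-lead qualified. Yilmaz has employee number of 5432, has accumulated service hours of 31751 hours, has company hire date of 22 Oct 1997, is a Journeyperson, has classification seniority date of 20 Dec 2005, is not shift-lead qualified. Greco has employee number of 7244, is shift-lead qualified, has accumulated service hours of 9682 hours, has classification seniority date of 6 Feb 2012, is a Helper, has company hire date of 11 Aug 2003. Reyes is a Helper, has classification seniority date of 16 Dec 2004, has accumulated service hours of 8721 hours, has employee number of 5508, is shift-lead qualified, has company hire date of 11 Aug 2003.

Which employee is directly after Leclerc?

Adeyemi

By company hire date (later first): Leclerc, Adeyemi, Reyes, Greco, Dimitriou and Szabo (each 11 Aug 2003); then Yilmaz (22 Oct 1997).
Leclerc, Adeyemi, Reyes, Greco, Dimitriou and Szabo are each shift-lead qualified, so the next rule applies.
Among Leclerc, Adeyemi, Reyes, Greco, Dimitriou and Szabo, by classification: Leclerc and Adeyemi (Journeyperson) before Reyes and Greco (Helper) before Dimitriou and Szabo (Probationary).
Among Leclerc and Adeyemi, by accumulated service hours (lower first): Leclerc (16716 hours) before Adeyemi (20444 hours).
Among Reyes and Greco, by accumulated service hours (lower first): Reyes (8721 hours) before Greco (9682 hours).
Among Dimitriou and Szabo, by accumulated service hours (lower first): Dimitriou (6973 hours) before Szabo (22314 hours).
Order: Leclerc, Adeyemi, Reyes, Greco, Dimitriou, Szabo, Yilmaz.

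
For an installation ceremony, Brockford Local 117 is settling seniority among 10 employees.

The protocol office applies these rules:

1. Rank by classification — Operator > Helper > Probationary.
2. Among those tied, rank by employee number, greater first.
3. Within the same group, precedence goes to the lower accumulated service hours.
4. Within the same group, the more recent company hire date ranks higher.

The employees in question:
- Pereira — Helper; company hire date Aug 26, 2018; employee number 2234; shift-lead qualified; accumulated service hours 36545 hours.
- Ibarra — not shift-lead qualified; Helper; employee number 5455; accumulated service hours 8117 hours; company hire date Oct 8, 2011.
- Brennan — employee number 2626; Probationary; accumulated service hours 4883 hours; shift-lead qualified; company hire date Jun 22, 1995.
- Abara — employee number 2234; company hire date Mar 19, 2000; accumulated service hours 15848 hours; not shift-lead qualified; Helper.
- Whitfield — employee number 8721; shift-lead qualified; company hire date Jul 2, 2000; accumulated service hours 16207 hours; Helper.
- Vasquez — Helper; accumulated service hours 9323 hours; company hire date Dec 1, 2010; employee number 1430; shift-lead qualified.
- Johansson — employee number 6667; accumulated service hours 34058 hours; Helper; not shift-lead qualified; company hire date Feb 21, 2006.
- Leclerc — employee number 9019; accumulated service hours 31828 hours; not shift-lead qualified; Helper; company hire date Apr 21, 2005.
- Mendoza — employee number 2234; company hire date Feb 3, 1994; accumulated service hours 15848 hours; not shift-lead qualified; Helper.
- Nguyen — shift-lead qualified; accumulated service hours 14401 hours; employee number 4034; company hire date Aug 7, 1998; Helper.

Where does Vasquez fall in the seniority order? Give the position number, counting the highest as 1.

By classification: Leclerc, Whitfield, Johansson, Ibarra, Nguyen, Abara, Mendoza, Pereira and Vasquez (Helper); then Brennan (Probationary).
Among Leclerc, Whitfield, Johansson, Ibarra, Nguyen, Abara, Mendoza, Pereira and Vasquez, by employee number (higher first): Leclerc (9019) before Whitfield (8721) before Johansson (6667) before Ibarra (5455) before Nguyen (4034) before Abara, Mendoza and Pereira (2234) before Vasquez (1430).
Among Abara, Mendoza and Pereira, by accumulated service hours (lower first): Abara and Mendoza (15848 hours) before Pereira (36545 hours).
Among Abara and Mendoza, by company hire date (later first): Abara (Mar 19, 2000) before Mendoza (Feb 3, 1994).
Order: Leclerc, Whitfield, Johansson, Ibarra, Nguyen, Abara, Mendoza, Pereira, Vasquez, Brennan. So position 9.

9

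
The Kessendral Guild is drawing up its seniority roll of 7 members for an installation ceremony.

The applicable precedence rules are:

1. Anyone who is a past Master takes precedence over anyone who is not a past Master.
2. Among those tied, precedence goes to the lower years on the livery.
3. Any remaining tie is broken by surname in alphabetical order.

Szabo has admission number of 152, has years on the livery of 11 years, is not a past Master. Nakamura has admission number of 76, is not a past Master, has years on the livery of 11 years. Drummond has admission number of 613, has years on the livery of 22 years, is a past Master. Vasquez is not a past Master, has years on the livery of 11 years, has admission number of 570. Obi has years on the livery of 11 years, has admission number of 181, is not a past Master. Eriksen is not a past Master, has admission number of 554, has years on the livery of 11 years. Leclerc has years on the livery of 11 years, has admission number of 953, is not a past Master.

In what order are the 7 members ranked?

Drummond, Eriksen, Leclerc, Nakamura, Obi, Szabo, Vasquez

By the first rule: Drummond (a past Master); then Eriksen, Leclerc, Nakamura, Obi, Szabo and Vasquez (each not a past Master).
Eriksen, Leclerc, Nakamura, Obi, Szabo and Vasquez all have years on the livery 11 years, so the next rule applies.
Among Eriksen, Leclerc, Nakamura, Obi, Szabo and Vasquez, alphabetically by surname: Eriksen before Leclerc before Nakamura before Obi before Szabo before Vasquez.
Full order: Drummond, Eriksen, Leclerc, Nakamura, Obi, Szabo, Vasquez.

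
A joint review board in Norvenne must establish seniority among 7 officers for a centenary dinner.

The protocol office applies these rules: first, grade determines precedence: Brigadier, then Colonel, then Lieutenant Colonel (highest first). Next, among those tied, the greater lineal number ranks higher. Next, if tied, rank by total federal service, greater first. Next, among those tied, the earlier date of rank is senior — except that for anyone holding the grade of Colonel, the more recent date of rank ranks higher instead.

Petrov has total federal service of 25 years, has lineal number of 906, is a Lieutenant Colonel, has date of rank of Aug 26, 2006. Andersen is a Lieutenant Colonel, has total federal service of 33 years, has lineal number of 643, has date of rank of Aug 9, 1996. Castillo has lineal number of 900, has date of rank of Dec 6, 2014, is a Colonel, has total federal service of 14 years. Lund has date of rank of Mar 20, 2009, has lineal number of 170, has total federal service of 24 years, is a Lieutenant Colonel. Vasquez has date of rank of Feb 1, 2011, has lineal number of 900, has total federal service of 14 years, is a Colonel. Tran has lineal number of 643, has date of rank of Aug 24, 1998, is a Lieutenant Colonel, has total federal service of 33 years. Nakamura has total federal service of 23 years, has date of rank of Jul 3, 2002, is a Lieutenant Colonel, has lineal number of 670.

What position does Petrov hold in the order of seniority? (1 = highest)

By grade: Castillo and Vasquez (Colonel); then Petrov, Nakamura, Andersen, Tran and Lund (Lieutenant Colonel).
Castillo and Vasquez both have lineal number 900, so the next rule applies.
Castillo and Vasquez both have total federal service 14 years, so the next rule applies.
Among Castillo and Vasquez, by date of rank (later first) (reversed rule for this group): Castillo (Dec 6, 2014) before Vasquez (Feb 1, 2011).
Among Petrov, Nakamura, Andersen, Tran and Lund, by lineal number (higher first): Petrov (906) before Nakamura (670) before Andersen and Tran (643) before Lund (170).
Andersen and Tran both have total federal service 33 years, so the next rule applies.
Among Andersen and Tran, by date of rank (earlier first): Andersen (Aug 9, 1996) before Tran (Aug 24, 1998).
Order: Castillo, Vasquez, Petrov, Nakamura, Andersen, Tran, Lund. So position 3.

3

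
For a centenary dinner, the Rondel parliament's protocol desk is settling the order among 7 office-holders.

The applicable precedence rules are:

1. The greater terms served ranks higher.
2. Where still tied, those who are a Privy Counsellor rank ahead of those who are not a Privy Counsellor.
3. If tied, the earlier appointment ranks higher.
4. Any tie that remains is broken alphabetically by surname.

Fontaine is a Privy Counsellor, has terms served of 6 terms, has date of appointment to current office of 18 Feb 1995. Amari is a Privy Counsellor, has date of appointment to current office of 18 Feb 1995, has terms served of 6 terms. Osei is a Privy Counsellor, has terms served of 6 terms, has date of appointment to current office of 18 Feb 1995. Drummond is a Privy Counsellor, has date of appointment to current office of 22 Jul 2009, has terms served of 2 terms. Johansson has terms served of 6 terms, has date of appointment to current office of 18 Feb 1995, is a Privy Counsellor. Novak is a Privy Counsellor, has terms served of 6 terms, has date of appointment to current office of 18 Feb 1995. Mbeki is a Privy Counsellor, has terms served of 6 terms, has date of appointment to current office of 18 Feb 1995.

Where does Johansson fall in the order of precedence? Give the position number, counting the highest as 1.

3

By terms served (higher first): Amari, Fontaine, Johansson, Mbeki, Novak and Osei (each 6 terms); then Drummond (2 terms).
Amari, Fontaine, Johansson, Mbeki, Novak and Osei are each a Privy Counsellor, so the next rule applies.
Amari, Fontaine, Johansson, Mbeki, Novak and Osei all have date of appointment to current office 18 Feb 1995, so the next rule applies.
Among Amari, Fontaine, Johansson, Mbeki, Novak and Osei, alphabetically by surname: Amari before Fontaine before Johansson before Mbeki before Novak before Osei.
Order: Amari, Fontaine, Johansson, Mbeki, Novak, Osei, Drummond. So position 3.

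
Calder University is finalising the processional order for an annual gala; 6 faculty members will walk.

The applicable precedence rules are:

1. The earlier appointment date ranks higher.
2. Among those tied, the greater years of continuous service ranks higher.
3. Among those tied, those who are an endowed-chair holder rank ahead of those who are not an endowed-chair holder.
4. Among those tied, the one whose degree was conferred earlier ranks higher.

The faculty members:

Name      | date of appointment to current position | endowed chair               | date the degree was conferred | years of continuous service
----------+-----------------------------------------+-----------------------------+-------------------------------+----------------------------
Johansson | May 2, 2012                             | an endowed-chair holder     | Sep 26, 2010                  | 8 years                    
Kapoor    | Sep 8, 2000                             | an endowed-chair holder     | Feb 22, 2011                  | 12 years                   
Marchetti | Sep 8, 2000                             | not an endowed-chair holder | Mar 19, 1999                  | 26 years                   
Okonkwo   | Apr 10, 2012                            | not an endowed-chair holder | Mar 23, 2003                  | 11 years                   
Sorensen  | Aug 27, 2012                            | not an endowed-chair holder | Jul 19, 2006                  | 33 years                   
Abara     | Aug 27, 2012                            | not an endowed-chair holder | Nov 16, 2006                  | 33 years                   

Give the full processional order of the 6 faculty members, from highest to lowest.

Marchetti, Kapoor, Okonkwo, Johansson, Sorensen, Abara

By date of appointment to current position (earlier first): Marchetti and Kapoor (both Sep 8, 2000); then Okonkwo (Apr 10, 2012); then Johansson (May 2, 2012); then Sorensen and Abara (both Aug 27, 2012).
Among Marchetti and Kapoor, by years of continuous service (higher first): Marchetti (26 years) before Kapoor (12 years).
Sorensen and Abara both have years of continuous service 33 years, so the next rule applies.
Sorensen and Abara are each not an endowed-chair holder, so the next rule applies.
Among Sorensen and Abara, by date the degree was conferred (earlier first): Sorensen (Jul 19, 2006) before Abara (Nov 16, 2006).
Full order: Marchetti, Kapoor, Okonkwo, Johansson, Sorensen, Abara.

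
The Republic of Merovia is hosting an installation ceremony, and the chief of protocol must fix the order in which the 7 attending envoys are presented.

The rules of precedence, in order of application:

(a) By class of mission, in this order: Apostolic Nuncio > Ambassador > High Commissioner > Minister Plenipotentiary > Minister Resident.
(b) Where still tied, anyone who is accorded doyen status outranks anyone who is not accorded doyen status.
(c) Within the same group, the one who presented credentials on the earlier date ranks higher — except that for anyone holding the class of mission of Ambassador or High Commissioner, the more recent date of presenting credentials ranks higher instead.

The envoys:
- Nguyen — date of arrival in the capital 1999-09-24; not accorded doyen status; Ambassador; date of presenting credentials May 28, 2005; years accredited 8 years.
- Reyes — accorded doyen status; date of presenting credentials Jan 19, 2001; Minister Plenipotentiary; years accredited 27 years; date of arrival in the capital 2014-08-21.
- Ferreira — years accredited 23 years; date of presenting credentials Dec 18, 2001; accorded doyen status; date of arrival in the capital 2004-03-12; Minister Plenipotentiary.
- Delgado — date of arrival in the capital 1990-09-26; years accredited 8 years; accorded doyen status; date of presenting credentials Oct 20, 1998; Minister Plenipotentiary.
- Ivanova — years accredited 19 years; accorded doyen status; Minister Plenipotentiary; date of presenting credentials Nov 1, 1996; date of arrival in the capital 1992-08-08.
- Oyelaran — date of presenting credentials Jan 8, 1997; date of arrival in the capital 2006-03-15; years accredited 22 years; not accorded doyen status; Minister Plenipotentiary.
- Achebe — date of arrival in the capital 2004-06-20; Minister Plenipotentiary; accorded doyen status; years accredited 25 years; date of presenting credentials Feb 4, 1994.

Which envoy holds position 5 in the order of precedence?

Reyes

By class of mission: Nguyen (Ambassador); then Achebe, Ivanova, Delgado, Reyes, Ferreira and Oyelaran (Minister Plenipotentiary).
Among Achebe, Ivanova, Delgado, Reyes, Ferreira and Oyelaran, accorded doyen status before not accorded doyen status: Achebe, Ivanova, Delgado, Reyes and Ferreira (accorded doyen status) before Oyelaran (not accorded doyen status).
Among Achebe, Ivanova, Delgado, Reyes and Ferreira, by date of presenting credentials (earlier first): Achebe (Feb 4, 1994) before Ivanova (Nov 1, 1996) before Delgado (Oct 20, 1998) before Reyes (Jan 19, 2001) before Ferreira (Dec 18, 2001).
Order: Nguyen, Achebe, Ivanova, Delgado, Reyes, Ferreira, Oyelaran.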